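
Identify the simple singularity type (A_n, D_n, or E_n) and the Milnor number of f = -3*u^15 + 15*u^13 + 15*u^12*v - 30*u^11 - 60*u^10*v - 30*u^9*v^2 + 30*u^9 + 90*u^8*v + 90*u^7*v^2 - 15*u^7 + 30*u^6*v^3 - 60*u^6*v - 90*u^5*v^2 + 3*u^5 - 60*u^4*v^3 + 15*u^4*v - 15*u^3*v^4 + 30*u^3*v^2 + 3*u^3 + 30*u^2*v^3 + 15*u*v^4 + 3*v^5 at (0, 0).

Type E_8, Milnor number mu = 8.

The Hessian of f at 0 is [[0, 0], [0, 0]] with rank 0, so corank 2. A Groebner basis of the Jacobian ideal J(f) in C{u,v} is {v^5, u*v^3 + v^4/4, u^2}; counting standard monomials gives mu = 8. Corank 2; j^3 = 3*u^3 is a perfect cube, so E-series; the 5-jet and mu = 8 give E_8.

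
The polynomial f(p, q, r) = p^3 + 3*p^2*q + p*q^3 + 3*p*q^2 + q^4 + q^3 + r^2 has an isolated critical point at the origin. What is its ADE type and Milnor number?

The Hessian of f at 0 has rank 1. Corank 2; j^3 = (p + q)^3 is a perfect cube, so E-series; the 4-jet and mu = 7 give E_7.

Type E_{7}, Milnor number mu = 7.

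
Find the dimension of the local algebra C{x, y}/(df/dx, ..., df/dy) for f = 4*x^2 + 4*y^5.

The Hessian of f at 0 is [[8, 0], [0, 0]] with rank 1, so corank 1. A Groebner basis of the Jacobian ideal J(f) in C{x,y} is {y^4, x}; counting standard monomials gives mu = 4. Corank 1: A-series; mu = 4 gives A_4.

4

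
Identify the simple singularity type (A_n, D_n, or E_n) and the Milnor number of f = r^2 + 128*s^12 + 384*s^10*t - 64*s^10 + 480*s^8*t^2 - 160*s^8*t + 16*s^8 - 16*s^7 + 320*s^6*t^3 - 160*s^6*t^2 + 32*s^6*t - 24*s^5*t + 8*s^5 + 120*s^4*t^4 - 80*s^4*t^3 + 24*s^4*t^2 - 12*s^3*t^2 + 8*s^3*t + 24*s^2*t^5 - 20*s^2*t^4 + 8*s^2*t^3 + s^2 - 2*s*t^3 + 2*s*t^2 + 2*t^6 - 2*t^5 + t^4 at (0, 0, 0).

Type A_5, Milnor number mu = 5.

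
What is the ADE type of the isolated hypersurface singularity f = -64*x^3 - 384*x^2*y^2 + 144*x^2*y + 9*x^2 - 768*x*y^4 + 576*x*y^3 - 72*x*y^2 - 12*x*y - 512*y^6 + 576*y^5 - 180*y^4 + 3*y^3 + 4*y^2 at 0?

The Hessian of f at 0 has rank 1. Corank 1: A-series; mu = 2 gives A_2.

A2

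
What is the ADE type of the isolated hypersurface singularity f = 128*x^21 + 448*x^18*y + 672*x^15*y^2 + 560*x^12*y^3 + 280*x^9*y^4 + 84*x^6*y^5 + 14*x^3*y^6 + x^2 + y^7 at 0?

A_6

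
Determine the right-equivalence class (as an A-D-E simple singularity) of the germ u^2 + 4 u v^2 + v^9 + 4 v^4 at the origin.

A_8

The Hessian of f at 0 has rank 1. Corank 1: A-series; mu = 8 gives A_8.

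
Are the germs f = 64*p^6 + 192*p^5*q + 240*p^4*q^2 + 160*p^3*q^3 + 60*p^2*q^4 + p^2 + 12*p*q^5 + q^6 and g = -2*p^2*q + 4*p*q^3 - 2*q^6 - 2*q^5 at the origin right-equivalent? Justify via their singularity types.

No.

The Hessian of f at 0 is [[2, 0], [0, 0]] with rank 1, so corank 1. A Groebner basis of the Jacobian ideal J(f) in C{p,q} is {q^5, p}; counting standard monomials gives mu = 5. Corank 1: A-series; mu = 5 gives A_5. The Hessian of g at 0 is [[0, 0], [0, 0]] with rank 0, so corank 2. A Groebner basis of the Jacobian ideal J(g) in C{p,q} is {p^3, p^2*q + p^2/6 - p*q^2/6, -p*q + q^3}; counting standard monomials gives mu = 7. Corank 2; j^3 = -2*p^2*q has shape L^2 M (L != M), so D-series; mu = 7 gives D_7. f is A_5 but g is D_7, hence not right-equivalent.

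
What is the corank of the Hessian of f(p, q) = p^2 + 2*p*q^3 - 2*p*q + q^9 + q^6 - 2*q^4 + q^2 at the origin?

1

Hessian at 0 has rank 1.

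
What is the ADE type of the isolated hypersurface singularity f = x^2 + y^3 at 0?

A_{2}

The Hessian of f at 0 has rank 1. Corank 1: A-series; mu = 2 gives A_2.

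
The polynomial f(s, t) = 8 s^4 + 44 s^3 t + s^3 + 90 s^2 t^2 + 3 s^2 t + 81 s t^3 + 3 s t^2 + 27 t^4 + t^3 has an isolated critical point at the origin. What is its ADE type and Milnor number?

Type E_7, Milnor number mu = 7.

The Hessian of f at 0 has rank 0. Corank 2; j^3 = (s + t)^3 is a perfect cube, so E-series; the 4-jet and mu = 7 give E_7.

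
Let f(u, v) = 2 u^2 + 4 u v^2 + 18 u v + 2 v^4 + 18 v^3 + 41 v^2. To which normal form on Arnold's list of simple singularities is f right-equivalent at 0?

A_1

The Hessian of f at 0 has rank 2. Corank 0: nondegenerate Morse point, so A_1.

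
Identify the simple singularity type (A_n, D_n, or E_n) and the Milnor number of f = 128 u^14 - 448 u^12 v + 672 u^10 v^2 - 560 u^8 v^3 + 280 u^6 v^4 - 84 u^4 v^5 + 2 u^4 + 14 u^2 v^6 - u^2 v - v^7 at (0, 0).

Type D8, Milnor number mu = 8.

The Hessian of f at 0 is [[0, 0], [0, 0]] with rank 0, so corank 2. A Groebner basis of the Jacobian ideal J(f) in C{u,v} is {u^2/7 + v^6, u^3, u*v}; counting standard monomials gives mu = 8. Corank 2; j^3 = -u^2*v has shape L^2 M (L != M), so D-series; mu = 8 gives D_8.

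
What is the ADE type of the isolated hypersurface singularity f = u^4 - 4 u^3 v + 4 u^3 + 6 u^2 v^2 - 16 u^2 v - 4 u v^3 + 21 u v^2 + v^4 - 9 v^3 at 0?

D_5

The Hessian of f at 0 is [[0, 0], [0, 0]] with rank 0, so corank 2. A Groebner basis of the Jacobian ideal J(f) in C{u,v} is {u*v^2 - 6*u*v + 9*v^2, -4*u*v + v^3 + 6*v^2, u^2 - 5*u*v/2 + 3*v^2/2}; counting standard monomials gives mu = 5. Corank 2; j^3 = (u - v)*(2*u - 3*v)^2 has shape L^2 M (L != M), so D-series; mu = 5 gives D_5.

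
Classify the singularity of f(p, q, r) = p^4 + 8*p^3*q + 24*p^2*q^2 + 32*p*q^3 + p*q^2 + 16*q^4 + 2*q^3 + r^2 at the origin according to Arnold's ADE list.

The Hessian of f at 0 has rank 1. Corank 2; j^3 = q^2*(p + 2*q) has shape L^2 M (L != M), so D-series; mu = 5 gives D_5.

D5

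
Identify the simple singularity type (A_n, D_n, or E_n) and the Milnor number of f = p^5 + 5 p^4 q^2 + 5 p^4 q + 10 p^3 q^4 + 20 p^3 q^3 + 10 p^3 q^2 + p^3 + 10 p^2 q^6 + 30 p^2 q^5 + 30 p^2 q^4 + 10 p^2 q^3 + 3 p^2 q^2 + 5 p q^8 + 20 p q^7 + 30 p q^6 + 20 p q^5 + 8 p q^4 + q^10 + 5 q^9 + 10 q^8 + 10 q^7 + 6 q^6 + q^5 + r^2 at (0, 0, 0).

The Hessian of f at 0 has rank 1. Corank 2; j^3 = p^3 is a perfect cube, so E-series; the 5-jet and mu = 8 give E_8.

Type E_8, Milnor number mu = 8.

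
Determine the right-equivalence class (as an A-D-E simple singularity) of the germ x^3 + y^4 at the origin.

E_{6}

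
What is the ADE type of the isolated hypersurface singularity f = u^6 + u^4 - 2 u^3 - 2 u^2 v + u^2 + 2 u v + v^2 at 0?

A5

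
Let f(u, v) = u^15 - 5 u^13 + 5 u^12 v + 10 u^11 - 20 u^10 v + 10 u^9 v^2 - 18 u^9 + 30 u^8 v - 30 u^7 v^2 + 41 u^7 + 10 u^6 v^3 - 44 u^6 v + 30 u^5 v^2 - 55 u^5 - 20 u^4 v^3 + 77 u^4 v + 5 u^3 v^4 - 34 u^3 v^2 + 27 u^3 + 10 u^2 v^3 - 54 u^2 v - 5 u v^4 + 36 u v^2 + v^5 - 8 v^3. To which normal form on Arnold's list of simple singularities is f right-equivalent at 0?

The Hessian of f at 0 has rank 0. Corank 2; j^3 = (3*u - 2*v)^3 is a perfect cube, so E-series; the 5-jet and mu = 8 give E_8.

E_{8}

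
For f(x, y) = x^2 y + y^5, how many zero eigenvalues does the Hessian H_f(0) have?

2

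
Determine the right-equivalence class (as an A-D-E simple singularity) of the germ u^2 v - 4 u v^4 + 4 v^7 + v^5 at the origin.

D_{6}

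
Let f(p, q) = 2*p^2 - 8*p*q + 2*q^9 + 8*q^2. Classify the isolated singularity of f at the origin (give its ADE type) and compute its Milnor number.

The Hessian of f at 0 is [[4, -8], [-8, 16]] with rank 1, so corank 1. A Groebner basis of the Jacobian ideal J(f) in C{p,q} is {q^8, p - 2*q}; counting standard monomials gives mu = 8. Corank 1: A-series; mu = 8 gives A_8.

Type A_8, Milnor number mu = 8.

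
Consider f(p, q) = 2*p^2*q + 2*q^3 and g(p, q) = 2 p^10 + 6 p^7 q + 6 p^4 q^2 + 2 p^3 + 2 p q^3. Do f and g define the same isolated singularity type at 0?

No.

The Hessian of f at 0 has rank 0. Corank 2; j^3 = 2*q*(p^2 + q^2) splits into three distinct lines over C (the quadratic factor has nonzero discriminant), so D_4. The Hessian of g at 0 has rank 0. Corank 2; j^3 = 2*p^3 is a perfect cube, so E-series; the 4-jet and mu = 7 give E_7. f is D_4 but g is E_7, hence not right-equivalent.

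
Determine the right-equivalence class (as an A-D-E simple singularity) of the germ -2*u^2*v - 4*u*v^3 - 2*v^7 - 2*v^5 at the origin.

D8

The Hessian of f at 0 has rank 0. Corank 2; j^3 = -2*u^2*v has shape L^2 M (L != M), so D-series; mu = 8 gives D_8.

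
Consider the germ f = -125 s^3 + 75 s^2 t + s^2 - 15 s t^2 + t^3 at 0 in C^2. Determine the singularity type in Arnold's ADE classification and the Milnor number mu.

The Hessian of f at 0 is [[2, 0], [0, 0]] with rank 1, so corank 1. A Groebner basis of the Jacobian ideal J(f) in C{s,t} is {t^2, s}; counting standard monomials gives mu = 2. Corank 1: A-series; mu = 2 gives A_2.

Type A_{2}, Milnor number mu = 2.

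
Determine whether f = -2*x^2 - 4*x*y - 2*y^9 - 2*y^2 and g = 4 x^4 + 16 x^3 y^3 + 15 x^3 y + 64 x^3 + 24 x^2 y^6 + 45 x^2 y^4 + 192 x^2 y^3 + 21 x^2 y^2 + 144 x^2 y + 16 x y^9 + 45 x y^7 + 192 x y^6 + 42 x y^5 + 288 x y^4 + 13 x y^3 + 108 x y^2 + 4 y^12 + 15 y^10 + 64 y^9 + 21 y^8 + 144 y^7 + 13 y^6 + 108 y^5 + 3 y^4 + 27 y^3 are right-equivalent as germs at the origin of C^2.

No.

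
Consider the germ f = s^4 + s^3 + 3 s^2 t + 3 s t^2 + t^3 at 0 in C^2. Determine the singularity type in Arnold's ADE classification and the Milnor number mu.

Type E_6, Milnor number mu = 6.

The Hessian of f at 0 has rank 0. Corank 2; j^3 = (s + t)^3 is a perfect cube, so E-series; the 4-jet and mu = 6 give E_6.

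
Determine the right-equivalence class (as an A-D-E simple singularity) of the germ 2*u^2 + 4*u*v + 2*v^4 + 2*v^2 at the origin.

A_{3}

The Hessian of f at 0 is [[4, 4], [4, 4]] with rank 1, so corank 1. A Groebner basis of the Jacobian ideal J(f) in C{u,v} is {v^3, u + v}; counting standard monomials gives mu = 3. Corank 1: A-series; mu = 3 gives A_3.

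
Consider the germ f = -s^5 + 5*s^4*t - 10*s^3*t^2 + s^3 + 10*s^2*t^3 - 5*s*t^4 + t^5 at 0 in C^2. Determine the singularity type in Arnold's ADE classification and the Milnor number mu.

The Hessian of f at 0 has rank 0. Corank 2; j^3 = s^3 is a perfect cube, so E-series; the 5-jet and mu = 8 give E_8.

Type E_{8}, Milnor number mu = 8.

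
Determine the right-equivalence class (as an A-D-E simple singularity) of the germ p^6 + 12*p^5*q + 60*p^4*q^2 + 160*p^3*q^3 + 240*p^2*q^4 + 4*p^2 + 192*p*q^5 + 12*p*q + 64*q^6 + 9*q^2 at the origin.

The Hessian of f at 0 has rank 1. Corank 1: A-series; mu = 5 gives A_5.

A5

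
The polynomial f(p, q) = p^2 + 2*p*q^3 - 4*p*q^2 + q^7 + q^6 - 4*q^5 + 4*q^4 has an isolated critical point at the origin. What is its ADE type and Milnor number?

Type A6, Milnor number mu = 6.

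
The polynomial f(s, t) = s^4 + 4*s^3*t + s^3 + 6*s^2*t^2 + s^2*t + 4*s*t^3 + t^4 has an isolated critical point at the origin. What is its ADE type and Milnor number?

The Hessian of f at 0 is [[0, 0], [0, 0]] with rank 0, so corank 2. A Groebner basis of the Jacobian ideal J(f) in C{s,t} is {s*t^2, -s*t/4 + t^3, s^2 + s*t}; counting standard monomials gives mu = 5. Corank 2; j^3 = s^2*(s + t) has shape L^2 M (L != M), so D-series; mu = 5 gives D_5.

Type D_5, Milnor number mu = 5.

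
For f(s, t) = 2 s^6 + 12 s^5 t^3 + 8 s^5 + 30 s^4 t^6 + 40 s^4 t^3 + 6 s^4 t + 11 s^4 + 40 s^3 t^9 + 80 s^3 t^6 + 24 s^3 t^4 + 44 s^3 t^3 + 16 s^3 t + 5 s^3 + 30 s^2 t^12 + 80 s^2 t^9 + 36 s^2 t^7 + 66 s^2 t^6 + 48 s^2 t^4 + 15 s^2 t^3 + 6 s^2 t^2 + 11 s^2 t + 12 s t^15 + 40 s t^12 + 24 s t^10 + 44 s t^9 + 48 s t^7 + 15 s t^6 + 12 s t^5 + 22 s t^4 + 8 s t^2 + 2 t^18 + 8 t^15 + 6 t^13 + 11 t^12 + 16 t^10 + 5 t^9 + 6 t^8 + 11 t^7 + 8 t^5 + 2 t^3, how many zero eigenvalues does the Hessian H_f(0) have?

The Hessian at 0 is [[0, 0], [0, 0]] of rank 0; hence corank 2.

2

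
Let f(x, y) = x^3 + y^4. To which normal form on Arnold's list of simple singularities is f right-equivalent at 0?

E_{6}

The Hessian of f at 0 has rank 0. Corank 2; j^3 = x^3 is a perfect cube, so E-series; the 4-jet and mu = 6 give E_6.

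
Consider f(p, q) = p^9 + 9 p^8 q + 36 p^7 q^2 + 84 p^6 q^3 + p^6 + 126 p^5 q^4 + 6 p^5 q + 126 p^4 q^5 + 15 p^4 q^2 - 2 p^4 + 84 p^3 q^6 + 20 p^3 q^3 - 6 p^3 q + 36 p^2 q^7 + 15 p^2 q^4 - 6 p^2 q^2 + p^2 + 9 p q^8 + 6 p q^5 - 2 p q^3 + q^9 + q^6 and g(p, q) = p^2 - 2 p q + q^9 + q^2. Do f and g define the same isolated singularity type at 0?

Yes.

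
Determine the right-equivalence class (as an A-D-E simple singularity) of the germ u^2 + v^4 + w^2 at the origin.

A_3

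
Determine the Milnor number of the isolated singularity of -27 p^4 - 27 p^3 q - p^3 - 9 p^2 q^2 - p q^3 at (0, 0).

The Hessian of f at 0 has rank 0. Corank 2; j^3 = -p^3 is a perfect cube, so E-series; the 4-jet and mu = 7 give E_7.

7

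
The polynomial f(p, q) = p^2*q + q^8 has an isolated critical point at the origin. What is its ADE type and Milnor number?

Type D_9, Milnor number mu = 9.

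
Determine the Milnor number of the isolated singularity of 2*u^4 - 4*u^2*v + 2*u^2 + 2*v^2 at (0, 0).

The Hessian of f at 0 has rank 2. Corank 0: nondegenerate Morse point, so A_1.

1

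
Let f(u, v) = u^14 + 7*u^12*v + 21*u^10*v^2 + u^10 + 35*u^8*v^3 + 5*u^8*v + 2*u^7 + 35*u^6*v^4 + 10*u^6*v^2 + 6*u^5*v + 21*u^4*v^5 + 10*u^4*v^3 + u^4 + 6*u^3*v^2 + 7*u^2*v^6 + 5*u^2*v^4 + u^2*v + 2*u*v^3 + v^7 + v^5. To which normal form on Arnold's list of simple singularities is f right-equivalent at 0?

The Hessian of f at 0 has rank 0. Corank 2; j^3 = u^2*v has shape L^2 M (L != M), so D-series; mu = 8 gives D_8.

D_8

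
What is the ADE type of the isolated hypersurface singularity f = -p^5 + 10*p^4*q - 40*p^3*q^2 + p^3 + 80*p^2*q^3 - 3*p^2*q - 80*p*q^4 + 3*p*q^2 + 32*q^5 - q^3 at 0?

E8

The Hessian of f at 0 is [[0, 0], [0, 0]] with rank 0, so corank 2. A Groebner basis of the Jacobian ideal J(f) in C{p,q} is {q^5, p*q^3 - 5*q^4/4, p^2 - 2*p*q + q^2}; counting standard monomials gives mu = 8. Corank 2; j^3 = (p - q)^3 is a perfect cube, so E-series; the 5-jet and mu = 8 give E_8.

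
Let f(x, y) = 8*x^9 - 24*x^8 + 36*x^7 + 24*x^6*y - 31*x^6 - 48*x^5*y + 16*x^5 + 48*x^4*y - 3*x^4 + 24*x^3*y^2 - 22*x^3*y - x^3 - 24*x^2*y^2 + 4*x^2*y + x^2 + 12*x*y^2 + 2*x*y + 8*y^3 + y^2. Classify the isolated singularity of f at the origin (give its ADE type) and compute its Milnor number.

Type A_2, Milnor number mu = 2.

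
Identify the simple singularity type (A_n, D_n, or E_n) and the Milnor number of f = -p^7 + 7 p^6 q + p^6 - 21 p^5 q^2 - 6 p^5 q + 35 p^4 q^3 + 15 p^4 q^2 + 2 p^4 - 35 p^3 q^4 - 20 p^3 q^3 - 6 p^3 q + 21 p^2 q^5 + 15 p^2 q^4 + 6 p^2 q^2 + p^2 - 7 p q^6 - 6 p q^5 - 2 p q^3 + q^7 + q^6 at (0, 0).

The Hessian of f at 0 is [[2, 0], [0, 0]] with rank 1, so corank 1. A Groebner basis of the Jacobian ideal J(f) in C{p,q} is {-p*q + q^4, p*q^2 + p/3 - q^3/3, p^2}; counting standard monomials gives mu = 6. Corank 1: A-series; mu = 6 gives A_6.

Type A_{6}, Milnor number mu = 6.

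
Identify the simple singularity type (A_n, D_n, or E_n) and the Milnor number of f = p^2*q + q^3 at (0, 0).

Type D_{4}, Milnor number mu = 4.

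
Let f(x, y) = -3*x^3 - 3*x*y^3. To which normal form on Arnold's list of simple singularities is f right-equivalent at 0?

The Hessian of f at 0 has rank 0. Corank 2; j^3 = -3*x^3 is a perfect cube, so E-series; the 4-jet and mu = 7 give E_7.

E_{7}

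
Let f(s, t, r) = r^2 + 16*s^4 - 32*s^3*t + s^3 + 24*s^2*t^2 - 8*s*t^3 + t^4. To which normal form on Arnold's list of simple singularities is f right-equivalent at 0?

The Hessian of f at 0 has rank 1. Corank 2; j^3 = s^3 is a perfect cube, so E-series; the 4-jet and mu = 6 give E_6.

E6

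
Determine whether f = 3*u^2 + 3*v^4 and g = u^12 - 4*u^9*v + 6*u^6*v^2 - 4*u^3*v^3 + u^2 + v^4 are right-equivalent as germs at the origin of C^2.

The Hessian of f at 0 is [[6, 0], [0, 0]] with rank 1, so corank 1. A Groebner basis of the Jacobian ideal J(f) in C{u,v} is {v^3, u}; counting standard monomials gives mu = 3. Corank 1: A-series; mu = 3 gives A_3. The Hessian of g at 0 is [[2, 0], [0, 0]] with rank 1, so corank 1. A Groebner basis of the Jacobian ideal J(g) in C{u,v} is {v^3, u}; counting standard monomials gives mu = 3. Corank 1: A-series; mu = 3 gives A_3. Both have type A_3, hence right-equivalent.

Yes.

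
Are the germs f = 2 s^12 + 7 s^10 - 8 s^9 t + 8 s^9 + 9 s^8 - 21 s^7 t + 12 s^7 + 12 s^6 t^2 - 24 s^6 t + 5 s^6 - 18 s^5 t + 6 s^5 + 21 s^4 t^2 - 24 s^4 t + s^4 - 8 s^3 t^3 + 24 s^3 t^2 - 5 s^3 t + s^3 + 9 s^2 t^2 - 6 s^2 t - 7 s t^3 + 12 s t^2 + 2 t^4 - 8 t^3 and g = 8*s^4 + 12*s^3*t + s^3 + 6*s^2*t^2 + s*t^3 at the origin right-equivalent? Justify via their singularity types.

The Hessian of f at 0 is [[0, 0], [0, 0]] with rank 0, so corank 2. A Groebner basis of the Jacobian ideal J(f) in C{s,t} is {3*s^2 - 12*s*t + t^4 + t^3 + 12*t^2, s^3 + 18*s^2 - 72*s*t - 2*t^3 + 72*t^2, s^2*t + 7*s^2 - 28*s*t - 5*t^3/3 + 28*t^2, 2*s^2 + s*t^2 - 8*s*t - 4*t^3/3 + 8*t^2}; counting standard monomials gives mu = 7. Corank 2; j^3 = (s - 2*t)^3 is a perfect cube, so E-series; the 4-jet and mu = 7 give E_7. The Hessian of g at 0 is [[0, 0], [0, 0]] with rank 0, so corank 2. A Groebner basis of the Jacobian ideal J(g) in C{s,t} is {3*s^2/4 + t^4 + t^3/4, s^3, s^2*t - s^2/4 - t^3/12, s^2 + s*t^2 + t^3/3}; counting standard monomials gives mu = 7. Corank 2; j^3 = s^3 is a perfect cube, so E-series; the 4-jet and mu = 7 give E_7. Both have type E_7, hence right-equivalent.

Yes.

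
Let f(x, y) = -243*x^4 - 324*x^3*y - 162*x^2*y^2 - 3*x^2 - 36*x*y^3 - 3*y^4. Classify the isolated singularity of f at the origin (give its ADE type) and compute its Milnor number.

Type A_{3}, Milnor number mu = 3.

The Hessian of f at 0 has rank 1. Corank 1: A-series; mu = 3 gives A_3.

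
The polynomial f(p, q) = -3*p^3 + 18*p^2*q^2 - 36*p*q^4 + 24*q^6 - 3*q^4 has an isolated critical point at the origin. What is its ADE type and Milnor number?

Type E_{6}, Milnor number mu = 6.

The Hessian of f at 0 is [[0, 0], [0, 0]] with rank 0, so corank 2. A Groebner basis of the Jacobian ideal J(f) in C{p,q} is {p^3, p^2*q, -p^2/4 + p*q^2, q^3}; counting standard monomials gives mu = 6. Corank 2; j^3 = -3*p^3 is a perfect cube, so E-series; the 4-jet and mu = 6 give E_6.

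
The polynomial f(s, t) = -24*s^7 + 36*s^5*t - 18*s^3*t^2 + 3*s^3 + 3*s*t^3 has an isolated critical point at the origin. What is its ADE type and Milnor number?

The Hessian of f at 0 is [[0, 0], [0, 0]] with rank 0, so corank 2. A Groebner basis of the Jacobian ideal J(f) in C{s,t} is {s^3, s*t^2, 3*s^2 + t^3}; counting standard monomials gives mu = 7. Corank 2; j^3 = 3*s^3 is a perfect cube, so E-series; the 4-jet and mu = 7 give E_7.

Type E_7, Milnor number mu = 7.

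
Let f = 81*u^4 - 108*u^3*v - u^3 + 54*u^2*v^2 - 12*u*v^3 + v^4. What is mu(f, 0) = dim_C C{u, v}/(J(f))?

6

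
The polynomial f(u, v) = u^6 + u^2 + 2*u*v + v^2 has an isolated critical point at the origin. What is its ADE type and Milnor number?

Type A5, Milnor number mu = 5.

The Hessian of f at 0 has rank 1. Corank 1: A-series; mu = 5 gives A_5.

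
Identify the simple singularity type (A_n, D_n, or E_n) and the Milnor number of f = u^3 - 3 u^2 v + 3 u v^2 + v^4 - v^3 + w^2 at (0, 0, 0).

The Hessian of f at 0 is [[0, 0, 0], [0, 0, 0], [0, 0, 2]] with rank 1, so corank 2. A Groebner basis of the Jacobian ideal J(f) in C{u,v,w} is {v^3, u^2 - 2*u*v + v^2, w}; counting standard monomials gives mu = 6. Corank 2; j^3 = (u - v)^3 is a perfect cube, so E-series; the 4-jet and mu = 6 give E_6.

Type E_{6}, Milnor number mu = 6.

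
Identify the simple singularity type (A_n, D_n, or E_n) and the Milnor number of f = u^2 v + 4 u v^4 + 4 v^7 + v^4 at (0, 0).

Type D5, Milnor number mu = 5.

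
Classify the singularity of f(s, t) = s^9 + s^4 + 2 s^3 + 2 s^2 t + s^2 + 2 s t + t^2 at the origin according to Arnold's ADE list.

The Hessian of f at 0 has rank 1. Corank 1: A-series; mu = 8 gives A_8.

A_8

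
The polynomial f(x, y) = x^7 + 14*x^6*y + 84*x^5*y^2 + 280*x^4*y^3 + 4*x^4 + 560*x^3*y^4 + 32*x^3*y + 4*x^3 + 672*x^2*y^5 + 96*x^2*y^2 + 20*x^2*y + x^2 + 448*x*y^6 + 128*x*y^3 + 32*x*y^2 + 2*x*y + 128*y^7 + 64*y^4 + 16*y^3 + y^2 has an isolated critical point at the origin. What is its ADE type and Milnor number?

Type A6, Milnor number mu = 6.

The Hessian of f at 0 has rank 1. Corank 1: A-series; mu = 6 gives A_6.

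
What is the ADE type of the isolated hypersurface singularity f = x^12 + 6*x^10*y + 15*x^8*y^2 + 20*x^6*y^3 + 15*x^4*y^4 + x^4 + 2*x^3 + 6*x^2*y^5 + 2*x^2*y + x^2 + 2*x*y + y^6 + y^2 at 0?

A_5

The Hessian of f at 0 has rank 1. Corank 1: A-series; mu = 5 gives A_5.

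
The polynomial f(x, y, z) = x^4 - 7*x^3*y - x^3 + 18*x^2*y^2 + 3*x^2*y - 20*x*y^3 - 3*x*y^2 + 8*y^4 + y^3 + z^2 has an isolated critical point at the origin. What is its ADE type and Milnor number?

Type E_7, Milnor number mu = 7.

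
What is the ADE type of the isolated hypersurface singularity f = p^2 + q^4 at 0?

The Hessian of f at 0 is [[2, 0], [0, 0]] with rank 1, so corank 1. A Groebner basis of the Jacobian ideal J(f) in C{p,q} is {q^3, p}; counting standard monomials gives mu = 3. Corank 1: A-series; mu = 3 gives A_3.

A_3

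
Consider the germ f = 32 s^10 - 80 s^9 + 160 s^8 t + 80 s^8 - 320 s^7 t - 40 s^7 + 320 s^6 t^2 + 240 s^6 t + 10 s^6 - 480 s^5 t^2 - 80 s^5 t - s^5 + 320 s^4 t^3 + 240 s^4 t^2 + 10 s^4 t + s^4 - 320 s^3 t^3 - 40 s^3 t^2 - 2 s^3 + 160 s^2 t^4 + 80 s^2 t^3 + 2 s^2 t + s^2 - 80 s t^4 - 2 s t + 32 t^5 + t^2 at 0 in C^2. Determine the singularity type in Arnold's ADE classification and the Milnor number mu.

The Hessian of f at 0 has rank 1. Corank 1: A-series; mu = 4 gives A_4.

Type A_{4}, Milnor number mu = 4.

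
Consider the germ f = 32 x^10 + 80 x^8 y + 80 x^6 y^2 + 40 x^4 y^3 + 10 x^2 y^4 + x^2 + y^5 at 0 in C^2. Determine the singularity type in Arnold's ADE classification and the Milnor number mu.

The Hessian of f at 0 has rank 1. Corank 1: A-series; mu = 4 gives A_4.

Type A4, Milnor number mu = 4.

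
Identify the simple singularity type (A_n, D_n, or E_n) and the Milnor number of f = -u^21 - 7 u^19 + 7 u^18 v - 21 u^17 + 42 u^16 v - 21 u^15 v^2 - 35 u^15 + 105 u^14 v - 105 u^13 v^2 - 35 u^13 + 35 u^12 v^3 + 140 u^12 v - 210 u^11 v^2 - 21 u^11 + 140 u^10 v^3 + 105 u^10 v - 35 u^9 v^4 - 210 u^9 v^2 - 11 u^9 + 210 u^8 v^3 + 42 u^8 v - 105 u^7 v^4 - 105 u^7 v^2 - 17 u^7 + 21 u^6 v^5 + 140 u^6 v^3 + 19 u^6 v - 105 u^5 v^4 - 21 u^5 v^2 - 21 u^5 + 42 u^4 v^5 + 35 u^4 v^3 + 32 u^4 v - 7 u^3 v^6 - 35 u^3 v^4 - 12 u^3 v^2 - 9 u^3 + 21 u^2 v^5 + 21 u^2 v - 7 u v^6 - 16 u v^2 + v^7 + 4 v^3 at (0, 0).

Type D_{8}, Milnor number mu = 8.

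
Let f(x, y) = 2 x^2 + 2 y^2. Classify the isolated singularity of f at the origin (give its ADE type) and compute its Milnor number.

Type A_1, Milnor number mu = 1.

The Hessian of f at 0 has rank 2. Corank 0: nondegenerate Morse point, so A_1.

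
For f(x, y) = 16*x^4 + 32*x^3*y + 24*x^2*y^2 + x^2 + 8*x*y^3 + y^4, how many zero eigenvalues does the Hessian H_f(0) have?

1

Hessian at 0 has rank 1.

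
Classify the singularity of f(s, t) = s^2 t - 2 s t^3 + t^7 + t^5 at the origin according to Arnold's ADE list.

D8

The Hessian of f at 0 has rank 0. Corank 2; j^3 = s^2*t has shape L^2 M (L != M), so D-series; mu = 8 gives D_8.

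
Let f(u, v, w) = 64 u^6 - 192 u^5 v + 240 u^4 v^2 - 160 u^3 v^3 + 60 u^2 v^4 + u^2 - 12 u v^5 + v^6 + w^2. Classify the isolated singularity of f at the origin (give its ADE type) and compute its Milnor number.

Type A_{5}, Milnor number mu = 5.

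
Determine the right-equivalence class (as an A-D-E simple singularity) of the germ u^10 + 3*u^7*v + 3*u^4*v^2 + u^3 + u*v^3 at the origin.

E_7

The Hessian of f at 0 has rank 0. Corank 2; j^3 = u^3 is a perfect cube, so E-series; the 4-jet and mu = 7 give E_7.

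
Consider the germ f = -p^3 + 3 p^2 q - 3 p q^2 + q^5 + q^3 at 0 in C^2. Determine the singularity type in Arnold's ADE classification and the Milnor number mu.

The Hessian of f at 0 is [[0, 0], [0, 0]] with rank 0, so corank 2. A Groebner basis of the Jacobian ideal J(f) in C{p,q} is {q^4, p^2 - 2*p*q + q^2}; counting standard monomials gives mu = 8. Corank 2; j^3 = -(p - q)^3 is a perfect cube, so E-series; the 5-jet and mu = 8 give E_8.

Type E_{8}, Milnor number mu = 8.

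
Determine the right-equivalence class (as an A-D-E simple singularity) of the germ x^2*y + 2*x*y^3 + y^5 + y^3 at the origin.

D_4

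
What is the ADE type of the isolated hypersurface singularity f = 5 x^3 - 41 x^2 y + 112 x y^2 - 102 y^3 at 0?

D4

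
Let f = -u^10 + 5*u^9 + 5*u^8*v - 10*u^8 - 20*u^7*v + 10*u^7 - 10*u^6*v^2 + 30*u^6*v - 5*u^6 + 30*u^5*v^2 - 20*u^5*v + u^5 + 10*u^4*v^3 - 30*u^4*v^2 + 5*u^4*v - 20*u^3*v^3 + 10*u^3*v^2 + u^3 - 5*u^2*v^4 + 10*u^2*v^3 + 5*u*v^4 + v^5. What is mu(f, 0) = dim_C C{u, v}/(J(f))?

8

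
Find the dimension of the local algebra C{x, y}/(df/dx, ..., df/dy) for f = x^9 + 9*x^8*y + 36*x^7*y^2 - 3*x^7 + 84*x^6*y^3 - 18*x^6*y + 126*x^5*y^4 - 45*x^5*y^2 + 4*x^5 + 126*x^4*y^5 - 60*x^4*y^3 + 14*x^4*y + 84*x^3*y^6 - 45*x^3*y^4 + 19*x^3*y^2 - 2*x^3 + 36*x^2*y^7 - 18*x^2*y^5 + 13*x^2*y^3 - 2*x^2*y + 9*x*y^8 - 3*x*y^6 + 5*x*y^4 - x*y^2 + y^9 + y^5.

The Hessian of f at 0 is [[0, 0], [0, 0]] with rank 0, so corank 2. A Groebner basis of the Jacobian ideal J(f) in C{x,y} is {y^3, x^2 + y^2/2, x*y - y^2/2}; counting standard monomials gives mu = 4. Corank 2; j^3 = -x*(2*x^2 + 2*x*y + y^2) splits into three distinct lines over C (the quadratic factor has nonzero discriminant), so D_4.

4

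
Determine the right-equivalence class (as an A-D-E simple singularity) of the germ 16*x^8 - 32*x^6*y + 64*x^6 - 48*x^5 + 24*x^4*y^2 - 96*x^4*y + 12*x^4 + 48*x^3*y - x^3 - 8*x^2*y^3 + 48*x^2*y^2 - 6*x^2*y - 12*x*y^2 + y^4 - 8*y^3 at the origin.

E_6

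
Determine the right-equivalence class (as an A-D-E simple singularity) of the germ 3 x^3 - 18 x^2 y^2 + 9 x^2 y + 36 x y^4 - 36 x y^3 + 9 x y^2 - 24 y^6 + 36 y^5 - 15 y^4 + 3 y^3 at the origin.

E_{6}

The Hessian of f at 0 has rank 0. Corank 2; j^3 = 3*(x + y)^3 is a perfect cube, so E-series; the 4-jet and mu = 6 give E_6.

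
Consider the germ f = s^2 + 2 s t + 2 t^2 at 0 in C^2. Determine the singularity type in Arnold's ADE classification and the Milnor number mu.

The Hessian of f at 0 has rank 2. Corank 0: nondegenerate Morse point, so A_1.

Type A_{1}, Milnor number mu = 1.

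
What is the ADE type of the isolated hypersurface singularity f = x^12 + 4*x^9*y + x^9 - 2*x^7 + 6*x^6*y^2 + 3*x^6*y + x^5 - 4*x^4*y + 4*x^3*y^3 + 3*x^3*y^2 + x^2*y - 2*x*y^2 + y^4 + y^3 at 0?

The Hessian of f at 0 has rank 0. Corank 2; j^3 = y*(x - y)^2 has shape L^2 M (L != M), so D-series; mu = 5 gives D_5.

D_{5}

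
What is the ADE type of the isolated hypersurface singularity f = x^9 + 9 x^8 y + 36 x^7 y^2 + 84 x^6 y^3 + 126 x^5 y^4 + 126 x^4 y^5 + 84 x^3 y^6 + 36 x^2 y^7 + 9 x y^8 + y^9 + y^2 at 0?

The Hessian of f at 0 has rank 1. Corank 1: A-series; mu = 8 gives A_8.

A8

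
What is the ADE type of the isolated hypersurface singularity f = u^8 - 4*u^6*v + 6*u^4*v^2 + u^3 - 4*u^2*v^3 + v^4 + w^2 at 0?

The Hessian of f at 0 has rank 1. Corank 2; j^3 = u^3 is a perfect cube, so E-series; the 4-jet and mu = 6 give E_6.

E6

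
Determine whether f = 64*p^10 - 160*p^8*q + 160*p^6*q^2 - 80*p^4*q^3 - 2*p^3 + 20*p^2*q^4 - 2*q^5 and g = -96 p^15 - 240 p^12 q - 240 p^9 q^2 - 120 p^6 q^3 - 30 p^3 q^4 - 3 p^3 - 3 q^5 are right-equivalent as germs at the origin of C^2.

The Hessian of f at 0 has rank 0. Corank 2; j^3 = -2*p^3 is a perfect cube, so E-series; the 5-jet and mu = 8 give E_8. The Hessian of g at 0 has rank 0. Corank 2; j^3 = -3*p^3 is a perfect cube, so E-series; the 5-jet and mu = 8 give E_8. Both have type E_8, hence right-equivalent.

Yes.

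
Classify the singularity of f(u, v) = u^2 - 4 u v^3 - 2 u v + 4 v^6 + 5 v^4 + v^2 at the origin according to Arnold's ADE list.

A3

The Hessian of f at 0 has rank 1. Corank 1: A-series; mu = 3 gives A_3.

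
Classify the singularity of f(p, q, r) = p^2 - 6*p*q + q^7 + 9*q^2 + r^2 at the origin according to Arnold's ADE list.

A_6

The Hessian of f at 0 has rank 2. Corank 1: A-series; mu = 6 gives A_6.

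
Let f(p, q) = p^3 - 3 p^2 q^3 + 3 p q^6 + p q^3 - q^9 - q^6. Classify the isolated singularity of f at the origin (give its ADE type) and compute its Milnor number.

Type E7, Milnor number mu = 7.

The Hessian of f at 0 is [[0, 0], [0, 0]] with rank 0, so corank 2. A Groebner basis of the Jacobian ideal J(f) in C{p,q} is {p^3, p*q^2, 3*p^2 + q^3}; counting standard monomials gives mu = 7. Corank 2; j^3 = p^3 is a perfect cube, so E-series; the 4-jet and mu = 7 give E_7.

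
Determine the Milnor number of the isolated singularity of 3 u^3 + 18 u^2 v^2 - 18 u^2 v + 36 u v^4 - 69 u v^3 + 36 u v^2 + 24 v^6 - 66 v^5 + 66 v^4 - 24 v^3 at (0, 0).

The Hessian of f at 0 is [[0, 0], [0, 0]] with rank 0, so corank 2. A Groebner basis of the Jacobian ideal J(f) in C{u,v} is {-u^2/4 + u*v + v^4 - v^3/12 - v^2, u^3 + 13*u^2/2 - 26*u*v - 35*v^3/6 + 26*v^2, u^2*v + 25*u^2/12 - 25*u*v/3 - 119*v^3/36 + 25*v^2/3, u^2/2 + u*v^2 - 2*u*v - 11*v^3/6 + 2*v^2}; counting standard monomials gives mu = 7. Corank 2; j^3 = 3*(u - 2*v)^3 is a perfect cube, so E-series; the 4-jet and mu = 7 give E_7.

7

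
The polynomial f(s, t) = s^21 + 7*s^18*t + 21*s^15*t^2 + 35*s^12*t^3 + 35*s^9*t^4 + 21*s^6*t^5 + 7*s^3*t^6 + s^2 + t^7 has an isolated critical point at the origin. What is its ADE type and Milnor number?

Type A_6, Milnor number mu = 6.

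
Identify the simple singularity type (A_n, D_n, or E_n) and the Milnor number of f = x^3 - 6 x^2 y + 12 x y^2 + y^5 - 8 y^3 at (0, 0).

Type E_8, Milnor number mu = 8.

The Hessian of f at 0 is [[0, 0], [0, 0]] with rank 0, so corank 2. A Groebner basis of the Jacobian ideal J(f) in C{x,y} is {y^4, x^2 - 4*x*y + 4*y^2}; counting standard monomials gives mu = 8. Corank 2; j^3 = (x - 2*y)^3 is a perfect cube, so E-series; the 5-jet and mu = 8 give E_8.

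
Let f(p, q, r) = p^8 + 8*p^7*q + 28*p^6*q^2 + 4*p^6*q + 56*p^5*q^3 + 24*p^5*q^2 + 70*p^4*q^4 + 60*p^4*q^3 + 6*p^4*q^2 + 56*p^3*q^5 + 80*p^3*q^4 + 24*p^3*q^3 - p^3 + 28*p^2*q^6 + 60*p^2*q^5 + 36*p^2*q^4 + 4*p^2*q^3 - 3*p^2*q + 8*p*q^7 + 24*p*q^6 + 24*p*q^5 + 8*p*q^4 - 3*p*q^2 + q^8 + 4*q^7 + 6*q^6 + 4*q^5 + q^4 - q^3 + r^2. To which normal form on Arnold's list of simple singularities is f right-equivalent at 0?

E_{6}

The Hessian of f at 0 is [[0, 0, 0], [0, 0, 0], [0, 0, 2]] with rank 1, so corank 2. A Groebner basis of the Jacobian ideal J(f) in C{p,q,r} is {q^3, p^2 + 2*p*q + q^2, r}; counting standard monomials gives mu = 6. Corank 2; j^3 = -(p + q)^3 is a perfect cube, so E-series; the 4-jet and mu = 6 give E_6.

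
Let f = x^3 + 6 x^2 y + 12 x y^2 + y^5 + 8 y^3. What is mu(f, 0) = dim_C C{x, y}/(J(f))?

8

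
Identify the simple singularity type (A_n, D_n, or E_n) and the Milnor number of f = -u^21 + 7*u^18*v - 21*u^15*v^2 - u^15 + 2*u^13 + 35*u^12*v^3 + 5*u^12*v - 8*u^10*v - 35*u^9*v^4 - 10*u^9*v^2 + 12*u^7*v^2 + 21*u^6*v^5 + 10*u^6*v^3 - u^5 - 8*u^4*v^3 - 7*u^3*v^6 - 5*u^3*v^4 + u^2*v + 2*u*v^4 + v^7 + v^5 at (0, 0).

Type D6, Milnor number mu = 6.

The Hessian of f at 0 is [[0, 0], [0, 0]] with rank 0, so corank 2. A Groebner basis of the Jacobian ideal J(f) in C{u,v} is {u*v + v^4, u*v^2, u^2 - 5*u*v}; counting standard monomials gives mu = 6. Corank 2; j^3 = u^2*v has shape L^2 M (L != M), so D-series; mu = 6 gives D_6.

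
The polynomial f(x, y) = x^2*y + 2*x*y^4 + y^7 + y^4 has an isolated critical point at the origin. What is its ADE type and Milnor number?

The Hessian of f at 0 is [[0, 0], [0, 0]] with rank 0, so corank 2. A Groebner basis of the Jacobian ideal J(f) in C{x,y} is {x^3, x^2/4 + y^3, x*y}; counting standard monomials gives mu = 5. Corank 2; j^3 = x^2*y has shape L^2 M (L != M), so D-series; mu = 5 gives D_5.

Type D_5, Milnor number mu = 5.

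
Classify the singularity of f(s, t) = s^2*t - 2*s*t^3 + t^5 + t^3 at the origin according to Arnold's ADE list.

D_4

The Hessian of f at 0 is [[0, 0], [0, 0]] with rank 0, so corank 2. A Groebner basis of the Jacobian ideal J(f) in C{s,t} is {t^3, s^2 + 3*t^2, s*t}; counting standard monomials gives mu = 4. Corank 2; j^3 = t*(s^2 + t^2) splits into three distinct lines over C (the quadratic factor has nonzero discriminant), so D_4.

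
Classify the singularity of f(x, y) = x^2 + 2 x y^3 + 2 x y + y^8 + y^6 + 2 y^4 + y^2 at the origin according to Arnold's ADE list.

The Hessian of f at 0 has rank 1. Corank 1: A-series; mu = 7 gives A_7.

A7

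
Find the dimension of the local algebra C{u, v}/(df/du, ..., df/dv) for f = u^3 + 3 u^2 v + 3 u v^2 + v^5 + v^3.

8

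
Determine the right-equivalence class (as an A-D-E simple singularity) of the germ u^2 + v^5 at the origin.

A4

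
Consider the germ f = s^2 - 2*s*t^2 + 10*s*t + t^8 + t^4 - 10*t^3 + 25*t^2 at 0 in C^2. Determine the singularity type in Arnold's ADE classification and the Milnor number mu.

Type A_7, Milnor number mu = 7.

The Hessian of f at 0 has rank 1. Corank 1: A-series; mu = 7 gives A_7.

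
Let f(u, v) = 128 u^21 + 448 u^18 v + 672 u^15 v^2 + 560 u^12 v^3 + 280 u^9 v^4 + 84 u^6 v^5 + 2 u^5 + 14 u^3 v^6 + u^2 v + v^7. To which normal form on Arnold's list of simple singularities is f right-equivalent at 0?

D_8

The Hessian of f at 0 has rank 0. Corank 2; j^3 = u^2*v has shape L^2 M (L != M), so D-series; mu = 8 gives D_8.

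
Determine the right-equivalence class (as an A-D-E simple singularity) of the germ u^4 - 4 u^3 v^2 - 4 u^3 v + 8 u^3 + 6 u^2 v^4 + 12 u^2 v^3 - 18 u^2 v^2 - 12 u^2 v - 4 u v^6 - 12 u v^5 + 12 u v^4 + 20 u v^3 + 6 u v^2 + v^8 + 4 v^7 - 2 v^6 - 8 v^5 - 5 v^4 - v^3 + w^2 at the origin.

The Hessian of f at 0 is [[0, 0, 0], [0, 0, 0], [0, 0, 2]] with rank 1, so corank 2. A Groebner basis of the Jacobian ideal J(f) in C{u,v,w} is {u^3 - 3*u^2/4 + 3*u*v/4 - 3*v^2/16, u^2*v - 5*u^2/4 + 5*u*v/4 - 5*v^2/16, -2*u^2 + u*v^2 + 2*u*v - v^2/2, -3*u^2 + 3*u*v + v^3 - 3*v^2/4, w}; counting standard monomials gives mu = 6. Corank 2; j^3 = (2*u - v)^3 is a perfect cube, so E-series; the 4-jet and mu = 6 give E_6.

E_6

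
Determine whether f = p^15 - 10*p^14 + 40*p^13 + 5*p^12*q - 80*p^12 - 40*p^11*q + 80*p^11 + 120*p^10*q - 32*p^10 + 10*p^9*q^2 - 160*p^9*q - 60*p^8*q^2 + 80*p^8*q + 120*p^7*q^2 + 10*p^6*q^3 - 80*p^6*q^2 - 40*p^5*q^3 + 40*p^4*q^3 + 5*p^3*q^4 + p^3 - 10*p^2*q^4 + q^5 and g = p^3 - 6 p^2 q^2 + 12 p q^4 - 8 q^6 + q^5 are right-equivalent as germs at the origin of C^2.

Yes.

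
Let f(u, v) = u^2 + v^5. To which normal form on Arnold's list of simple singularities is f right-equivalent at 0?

The Hessian of f at 0 is [[2, 0], [0, 0]] with rank 1, so corank 1. A Groebner basis of the Jacobian ideal J(f) in C{u,v} is {v^4, u}; counting standard monomials gives mu = 4. Corank 1: A-series; mu = 4 gives A_4.

A_{4}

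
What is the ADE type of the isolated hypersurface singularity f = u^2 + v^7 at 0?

A6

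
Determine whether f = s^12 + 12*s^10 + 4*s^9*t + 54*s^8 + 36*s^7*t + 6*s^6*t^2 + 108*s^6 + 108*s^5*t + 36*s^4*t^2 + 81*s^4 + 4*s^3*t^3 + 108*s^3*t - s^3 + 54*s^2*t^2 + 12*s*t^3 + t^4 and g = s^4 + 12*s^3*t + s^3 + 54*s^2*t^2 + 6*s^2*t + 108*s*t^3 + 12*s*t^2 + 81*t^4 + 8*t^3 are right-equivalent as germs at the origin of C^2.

Yes.

The Hessian of f at 0 has rank 0. Corank 2; j^3 = -s^3 is a perfect cube, so E-series; the 4-jet and mu = 6 give E_6. The Hessian of g at 0 has rank 0. Corank 2; j^3 = (s + 2*t)^3 is a perfect cube, so E-series; the 4-jet and mu = 6 give E_6. Both have type E_6, hence right-equivalent.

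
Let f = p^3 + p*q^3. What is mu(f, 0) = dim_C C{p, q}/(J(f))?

7

The Hessian of f at 0 has rank 0. Corank 2; j^3 = p^3 is a perfect cube, so E-series; the 4-jet and mu = 7 give E_7.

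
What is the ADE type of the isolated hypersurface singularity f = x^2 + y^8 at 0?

The Hessian of f at 0 has rank 1. Corank 1: A-series; mu = 7 gives A_7.

A7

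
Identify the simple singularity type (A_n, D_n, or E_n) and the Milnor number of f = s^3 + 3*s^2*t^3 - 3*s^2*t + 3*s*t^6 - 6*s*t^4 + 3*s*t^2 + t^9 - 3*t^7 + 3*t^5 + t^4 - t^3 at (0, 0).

Type E_6, Milnor number mu = 6.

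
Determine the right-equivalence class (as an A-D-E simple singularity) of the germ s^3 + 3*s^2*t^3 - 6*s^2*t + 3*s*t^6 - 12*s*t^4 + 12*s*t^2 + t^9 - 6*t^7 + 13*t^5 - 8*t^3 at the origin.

E_{8}

The Hessian of f at 0 is [[0, 0], [0, 0]] with rank 0, so corank 2. A Groebner basis of the Jacobian ideal J(f) in C{s,t} is {s^2/2 + s*t^3 - 2*s*t + 2*t^2, t^4, s^3 - 12*s*t^2 + 16*t^3, s^2*t - 4*s*t^2 + 4*t^3}; counting standard monomials gives mu = 8. Corank 2; j^3 = (s - 2*t)^3 is a perfect cube, so E-series; the 5-jet and mu = 8 give E_8.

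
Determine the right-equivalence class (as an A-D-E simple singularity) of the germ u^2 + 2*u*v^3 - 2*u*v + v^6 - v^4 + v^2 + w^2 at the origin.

A_{3}

The Hessian of f at 0 is [[2, -2, 0], [-2, 2, 0], [0, 0, 2]] with rank 2, so corank 1. A Groebner basis of the Jacobian ideal J(f) in C{u,v,w} is {v^3, u - v, w}; counting standard monomials gives mu = 3. Corank 1: A-series; mu = 3 gives A_3.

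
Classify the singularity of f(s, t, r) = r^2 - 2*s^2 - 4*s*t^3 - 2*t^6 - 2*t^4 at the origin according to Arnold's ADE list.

A3

The Hessian of f at 0 has rank 2. Corank 1: A-series; mu = 3 gives A_3.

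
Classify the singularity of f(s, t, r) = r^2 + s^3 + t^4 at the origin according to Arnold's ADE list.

The Hessian of f at 0 has rank 1. Corank 2; j^3 = s^3 is a perfect cube, so E-series; the 4-jet and mu = 6 give E_6.

E_{6}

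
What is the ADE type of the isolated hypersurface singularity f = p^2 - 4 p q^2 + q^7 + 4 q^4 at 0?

A_{6}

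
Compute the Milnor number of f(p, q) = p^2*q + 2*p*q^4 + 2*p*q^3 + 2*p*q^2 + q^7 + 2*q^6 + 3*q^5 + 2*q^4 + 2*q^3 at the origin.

4

The Hessian of f at 0 is [[0, 0], [0, 0]] with rank 0, so corank 2. A Groebner basis of the Jacobian ideal J(f) in C{p,q} is {q^3, p^2 + 2*q^2, p*q + q^2}; counting standard monomials gives mu = 4. Corank 2; j^3 = q*(p^2 + 2*p*q + 2*q^2) splits into three distinct lines over C (the quadratic factor has nonzero discriminant), so D_4.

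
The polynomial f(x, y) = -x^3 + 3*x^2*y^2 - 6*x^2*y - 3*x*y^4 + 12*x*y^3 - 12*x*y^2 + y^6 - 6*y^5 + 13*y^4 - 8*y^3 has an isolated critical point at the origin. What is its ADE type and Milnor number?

Type E6, Milnor number mu = 6.

The Hessian of f at 0 is [[0, 0], [0, 0]] with rank 0, so corank 2. A Groebner basis of the Jacobian ideal J(f) in C{x,y} is {x^3 - 6*x^2 - 24*x*y - 24*y^2, x^2*y + 2*x^2 + 8*x*y + 8*y^2, -x^2/2 + x*y^2 - 2*x*y - 2*y^2, y^3}; counting standard monomials gives mu = 6. Corank 2; j^3 = -(x + 2*y)^3 is a perfect cube, so E-series; the 4-jet and mu = 6 give E_6.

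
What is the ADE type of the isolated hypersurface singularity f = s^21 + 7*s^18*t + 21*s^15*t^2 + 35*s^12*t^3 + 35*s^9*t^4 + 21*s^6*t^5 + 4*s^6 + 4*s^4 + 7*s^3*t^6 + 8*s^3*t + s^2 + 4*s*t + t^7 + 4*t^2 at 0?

A_{6}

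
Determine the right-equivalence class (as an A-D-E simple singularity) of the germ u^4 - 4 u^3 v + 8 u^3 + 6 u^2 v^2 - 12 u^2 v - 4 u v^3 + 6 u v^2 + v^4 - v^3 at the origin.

The Hessian of f at 0 has rank 0. Corank 2; j^3 = (2*u - v)^3 is a perfect cube, so E-series; the 4-jet and mu = 6 give E_6.

E_{6}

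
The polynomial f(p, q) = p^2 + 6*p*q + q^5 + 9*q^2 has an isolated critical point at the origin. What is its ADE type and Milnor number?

Type A4, Milnor number mu = 4.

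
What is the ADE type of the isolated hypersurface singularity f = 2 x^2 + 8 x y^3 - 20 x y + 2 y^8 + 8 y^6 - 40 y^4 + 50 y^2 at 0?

The Hessian of f at 0 is [[4, -20], [-20, 100]] with rank 1, so corank 1. A Groebner basis of the Jacobian ideal J(f) in C{x,y} is {x^3 - 75*x*y^2 - 125*x + 625*y, x^2*y - 10*x*y^2 - 25*x/2 + 125*y/2, x/2 + y^3 - 5*y/2}; counting standard monomials gives mu = 7. Corank 1: A-series; mu = 7 gives A_7.

A7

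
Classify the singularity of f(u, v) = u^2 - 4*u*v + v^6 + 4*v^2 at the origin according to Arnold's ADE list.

A_5

The Hessian of f at 0 is [[2, -4], [-4, 8]] with rank 1, so corank 1. A Groebner basis of the Jacobian ideal J(f) in C{u,v} is {v^5, u - 2*v}; counting standard monomials gives mu = 5. Corank 1: A-series; mu = 5 gives A_5.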